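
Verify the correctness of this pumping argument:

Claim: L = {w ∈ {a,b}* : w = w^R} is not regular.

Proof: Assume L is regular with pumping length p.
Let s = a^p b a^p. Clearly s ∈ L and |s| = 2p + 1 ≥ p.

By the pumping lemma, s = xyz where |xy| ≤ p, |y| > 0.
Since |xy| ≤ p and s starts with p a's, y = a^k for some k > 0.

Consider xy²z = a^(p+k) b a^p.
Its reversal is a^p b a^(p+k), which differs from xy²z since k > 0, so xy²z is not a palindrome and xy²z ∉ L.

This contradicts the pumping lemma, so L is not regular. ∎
The proof is correct.

This proof is valid because:
1. s = a^p b a^p is in L and is chosen in terms of p, so |s| ≥ p holds for every p
2. The decomposition analysis is correct: |xy| ≤ p forces y to lie inside the leading a's
3. The contradiction is valid: a^(p+k) b a^p has more a's before the b than after it, so it is not a palindrome
4. The conclusion follows logically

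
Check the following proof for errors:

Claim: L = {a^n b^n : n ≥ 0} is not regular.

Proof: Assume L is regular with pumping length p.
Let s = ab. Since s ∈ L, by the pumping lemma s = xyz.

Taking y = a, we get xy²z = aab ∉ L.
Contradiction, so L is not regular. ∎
The proof is INCORRECT.

Error: The string s = ab may be shorter than p.
The pumping lemma only applies to strings with |s| ≥ p, and p is not under our control.
We must choose s in terms of p, e.g. s = a^p b^p, to ensure |s| ≥ p.
(The proof also fixes one particular y; a valid argument must handle every decomposition with |xy| ≤ p and |y| ≥ 1 — for s = a^p b^p this forces y = a^k, and then xy²z = a^(p+k) b^p ∉ L.)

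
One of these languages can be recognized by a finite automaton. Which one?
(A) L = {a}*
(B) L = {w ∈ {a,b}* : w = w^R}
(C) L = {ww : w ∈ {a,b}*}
(A) {a}*

(A) L = {a}* is regular.

This can be recognized by a finite automaton (DFA/NFA).
Regular expressions like {a}* define regular languages.

The other choices are not regular:
- {ww : w ∈ {a,b}*}: After pumping, the two halves no longer match
- {w ∈ {a,b}* : w = w^R}: After pumping, the string is no longer symmetric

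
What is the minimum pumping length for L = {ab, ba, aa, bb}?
p = 3

For a finite language L, the pumping lemma holds vacuously if p > max|s| for s ∈ L.

The longest string in L = {ab, ba, aa, bb} has length 2.
If p = 3, then no string s ∈ L has |s| ≥ p, so the condition is vacuously true.

The minimum pumping length is p = 3.

Why no smaller p works: for any p ≤ 2, the longest string s ∈ L has |s| = 2 ≥ p, so it would
have to be pumpable; but pumping up (i = 2, 3, ...) produces ever longer strings, which cannot all lie in the
finite language L. So the pumping property fails for every p ≤ 2.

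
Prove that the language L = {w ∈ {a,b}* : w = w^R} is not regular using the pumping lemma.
Assume for contradiction that L is regular, and let p ≥ 1 be the pumping length given by the pumping lemma.
Choose s = a^p b a^p. Then s ∈ L (it reads the same in both directions) and |s| = 2p + 1 ≥ p.
By the pumping lemma, s = xyz for some x, y, z with |xy| ≤ p, |y| ≥ 1, and xy^i z ∈ L for every i ≥ 0.
Since |xy| ≤ p and the first p symbols of s are all a's, y = a^k for some k with 1 ≤ k ≤ p.

Take i = 0: xy⁰z = a^(p − k) b a^p.
Its reversal is a^p b a^(p − k). These differ because the block of a's before the unique b has length p − k in one and p in the other, and p − k ≠ p since k ≥ 1. So xy⁰z is not a palindrome, i.e. xy⁰z ∉ L.

This contradicts the pumping lemma, which requires xy^i z ∈ L for all i ≥ 0.
Hence L = {w ∈ {a,b}* : w = w^R} is not regular. ∎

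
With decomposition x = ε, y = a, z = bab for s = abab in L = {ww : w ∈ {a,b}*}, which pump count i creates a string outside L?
i = 2

xy²z = ε · aa · bab = aabab; aabab has odd length 5, so it cannot be written as ww and is not in L.
(Other choices also work, e.g. i = 0, 3; only i = 1 is guaranteed to stay in L since xy¹z = s.)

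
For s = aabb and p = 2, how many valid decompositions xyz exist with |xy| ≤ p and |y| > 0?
3

For s = 'aabb' with pumping length p = 2:

Constraints: |xy| ≤ 2, |y| > 0

Valid decompositions (|xy| ≤ p, |y| ≥ 1):
  • x='', y='a', z='abb'
  • x='a', y='a', z='bb'
  • x='', y='aa', z='bb'

Total count: 3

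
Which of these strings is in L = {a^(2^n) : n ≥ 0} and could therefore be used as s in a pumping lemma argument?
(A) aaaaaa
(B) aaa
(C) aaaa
(C) aaaa

The pumping lemma is applied to a string s that lies in L, so first check membership of each option:
- (A) aaaaaa has length 6, strictly between 2^2 = 4 and 2^3 = 8, so it is not in L ✗
- (B) aaa has length 3, strictly between 2^1 = 2 and 2^2 = 4, so it is not in L ✗
- (C) aaaa has length 4 = 2^2, so it is in L ✓

Only (C) aaaa is in L, so it is the only candidate that could play the role of s.
(In a complete proof one picks s in terms of the pumping length p so that |s| ≥ p is guaranteed; a fixed string like aaaa illustrates the shape of such an s.)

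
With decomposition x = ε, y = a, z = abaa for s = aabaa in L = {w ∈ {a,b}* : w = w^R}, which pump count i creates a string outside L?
i = 0

xy⁰z = ε · ε · abaa = abaa; abaa reversed is aaba ≠ abaa, so it is not a palindrome and is not in L.
(Other choices also work, e.g. i = 2, 3; only i = 1 is guaranteed to stay in L since xy¹z = s.)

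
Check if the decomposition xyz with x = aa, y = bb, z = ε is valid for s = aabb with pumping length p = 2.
Violated: |xy| ≤ p

The decomposition x = aa, y = bb, z = ε for s = aabb with p = 2
violates the constraint: |xy| ≤ p

|xy| = |aabb| = 4 > 2 = p. The decomposition puts too many characters in xy.

Pumping lemma constraints:
1. xyz = s (decomposition is valid)
2. |xy| ≤ p
3. |y| > 0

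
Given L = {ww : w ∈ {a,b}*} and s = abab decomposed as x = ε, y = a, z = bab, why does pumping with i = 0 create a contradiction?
xy⁰z = bab ∉ L

Pumping with i = 0 replaces y = a by y⁰ = ε:
- Original: s = xyz = abab; abab splits into halves ab · ab, which are equal, so it is in L (w = ab)
- Pumped: xy⁰z = ε · ε · bab = bab
- bab has odd length 3, so it cannot be written as ww and is not in L

The pumping lemma would require xy⁰z ∈ L, so this decomposition yields a contradiction.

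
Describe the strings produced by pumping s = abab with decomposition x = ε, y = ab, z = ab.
{xy^i z : i ≥ 0} = {(ab)^(i+1) : i ≥ 0} = {ab, abab, ababab, ...}

With x = ε, y = ab, z = ab: Pumping 'ab' gives strings of alternating a's and b's.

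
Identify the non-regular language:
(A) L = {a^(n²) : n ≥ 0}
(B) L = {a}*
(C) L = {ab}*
(A) {a^(n²) : n ≥ 0}

(A) L = {a^(n²) : n ≥ 0} is NOT regular.

The pumping lemma can be used to prove this:
After pumping, length is no longer a perfect square

The other languages are regular because they can be recognized by finite automata.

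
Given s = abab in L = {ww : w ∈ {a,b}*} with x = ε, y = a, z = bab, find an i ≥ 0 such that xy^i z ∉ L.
i = 3

xy³z = ε · aaa · bab = aaabab; aaabab has length 6; its halves are aaa and bab, which differ, so it is not in L.
(Other choices also work, e.g. i = 0, 2; only i = 1 is guaranteed to stay in L since xy¹z = s.)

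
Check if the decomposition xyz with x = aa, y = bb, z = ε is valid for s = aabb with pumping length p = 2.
Violated: |xy| ≤ p

The decomposition x = aa, y = bb, z = ε for s = aabb with p = 2
violates the constraint: |xy| ≤ p

|xy| = |aabb| = 4 > 2 = p. The decomposition puts too many characters in xy.

Pumping lemma constraints:
1. xyz = s (decomposition is valid)
2. |xy| ≤ p
3. |y| > 0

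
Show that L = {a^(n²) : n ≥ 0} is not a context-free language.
Assume for contradiction that L is context-free, and let p ≥ 1 be the pumping length given by the pumping lemma for CFLs.
Choose s = a^(p²). Then s ∈ L and |s| = p² ≥ p.
By the CFL pumping lemma, s = uvxyz for some u, v, x, y, z with |vxy| ≤ p, |vy| ≥ 1, and uv^i xy^i z ∈ L for every i ≥ 0.
All symbols are a's, so only lengths matter: let k = |vy|, with 1 ≤ k ≤ |vxy| ≤ p.

Take i = 2: |uv²xy²z| = p² + k, and p² < p² + k ≤ p² + p < (p + 1)².
So the length lies strictly between consecutive squares and is not a perfect square; uv²xy²z ∉ L.

This contradicts the CFL pumping lemma, which requires uv^i xy^i z ∈ L for all i ≥ 0.
Hence L = {a^(n²) : n ≥ 0} is not context-free. ∎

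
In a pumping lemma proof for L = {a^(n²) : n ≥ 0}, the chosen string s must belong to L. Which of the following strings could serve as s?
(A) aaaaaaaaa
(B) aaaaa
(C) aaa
(A) aaaaaaaaa

The pumping lemma is applied to a string s that lies in L, so first check membership of each option:
- (A) aaaaaaaaa has length 9 = 3², a perfect square, so it is in L ✓
- (B) aaaaa has length 5, strictly between 2² = 4 and 3² = 9, so it is not in L ✗
- (C) aaa has length 3, strictly between 1² = 1 and 2² = 4, so it is not in L ✗

Only (A) aaaaaaaaa is in L, so it is the only candidate that could play the role of s.
(In a complete proof one picks s in terms of the pumping length p so that |s| ≥ p is guaranteed; a fixed string like aaaaaaaaa illustrates the shape of such an s.)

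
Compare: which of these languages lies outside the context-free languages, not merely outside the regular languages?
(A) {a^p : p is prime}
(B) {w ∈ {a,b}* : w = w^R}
(A) {a^p : p is prime}

(A) {a^p : p is prime} requires the CFL pumping lemma.

- {w ∈ {a,b}* : w = w^R} is context-free (but not regular)
  • Can be shown non-regular with the regular pumping lemma
  • After pumping, the string is no longer symmetric

- {a^p : p is prime} is NOT context-free
  • Requires the CFL pumping lemma to prove
  • The CFL pumping lemma also fails because prime gaps are unbounded

The CFL pumping lemma is "stronger" in that it can prove non-membership
in the larger class of context-free languages.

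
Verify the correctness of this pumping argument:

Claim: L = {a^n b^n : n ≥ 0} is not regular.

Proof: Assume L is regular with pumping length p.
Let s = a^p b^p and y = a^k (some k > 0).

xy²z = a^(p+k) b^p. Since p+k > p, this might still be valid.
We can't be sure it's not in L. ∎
The proof is INCORRECT.

Error: The conclusion is wrong.
xy²z = a^(p+k) b^p is definitely NOT in L because the number of a's (p+k) ≠ number of b's (p).
The proof incorrectly doubts what is actually a valid contradiction.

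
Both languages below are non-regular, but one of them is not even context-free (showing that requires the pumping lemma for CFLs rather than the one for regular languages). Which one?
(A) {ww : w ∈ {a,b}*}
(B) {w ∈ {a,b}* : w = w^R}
(A) {ww : w ∈ {a,b}*}

(A) {ww : w ∈ {a,b}*} requires the CFL pumping lemma.

- {w ∈ {a,b}* : w = w^R} is context-free (but not regular)
  • Can be shown non-regular with the regular pumping lemma
  • After pumping, the string is no longer symmetric

- {ww : w ∈ {a,b}*} is NOT context-free
  • Requires the CFL pumping lemma to prove
  • Cannot verify equality of two arbitrary substrings

The CFL pumping lemma is "stronger" in that it can prove non-membership
in the larger class of context-free languages.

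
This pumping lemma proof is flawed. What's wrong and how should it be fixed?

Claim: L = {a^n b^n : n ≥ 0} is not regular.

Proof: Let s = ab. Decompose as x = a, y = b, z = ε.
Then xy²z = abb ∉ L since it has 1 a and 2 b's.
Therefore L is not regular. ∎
Error: The string s = ab might be shorter than the pumping length p.

Correction: Choose s = a^p b^p to ensure |s| ≥ p. Also, the decomposition is wrong: with |xy| ≤ p, y cannot include b's when s starts with p a's.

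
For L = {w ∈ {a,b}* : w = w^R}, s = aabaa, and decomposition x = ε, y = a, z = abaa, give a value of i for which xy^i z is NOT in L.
i = 0

xy⁰z = ε · ε · abaa = abaa; abaa reversed is aaba ≠ abaa, so it is not a palindrome and is not in L.
(Other choices also work, e.g. i = 2, 3; only i = 1 is guaranteed to stay in L since xy¹z = s.)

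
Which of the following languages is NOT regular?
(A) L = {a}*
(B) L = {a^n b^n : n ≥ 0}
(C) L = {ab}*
(B) {a^n b^n : n ≥ 0}

(B) L = {a^n b^n : n ≥ 0} is NOT regular.

The pumping lemma can be used to prove this:
After pumping, the number of a's and b's become unequal

The other languages are regular because they can be recognized by finite automata.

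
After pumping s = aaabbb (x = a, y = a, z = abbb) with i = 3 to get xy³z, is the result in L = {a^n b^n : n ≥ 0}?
No

xy³z = a · aaa · abbb = aaaaabbb.
aaaaabbb has 5 a's and 3 b's; 5 ≠ 3, so it is not in L.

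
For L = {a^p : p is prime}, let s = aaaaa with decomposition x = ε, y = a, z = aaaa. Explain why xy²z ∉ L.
xy²z = aaaaaa ∉ L

Pumping with i = 2 replaces y = a by y² = aa:
- Original: s = xyz = aaaaa; aaaaa has length 5, which is prime, so it is in L
- Pumped: xy²z = ε · aa · aaaa = aaaaaa
- aaaaaa has length 6 = 2 × 3, which is not prime, so it is not in L

The pumping lemma would require xy²z ∈ L, so this decomposition yields a contradiction.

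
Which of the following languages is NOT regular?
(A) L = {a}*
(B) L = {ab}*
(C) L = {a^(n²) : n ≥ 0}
(C) {a^(n²) : n ≥ 0}

(C) L = {a^(n²) : n ≥ 0} is NOT regular.

The pumping lemma can be used to prove this:
After pumping, length is no longer a perfect square

The other languages are regular because they can be recognized by finite automata.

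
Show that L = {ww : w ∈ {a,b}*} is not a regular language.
Assume for contradiction that L is regular, and let p ≥ 1 be the pumping length given by the pumping lemma.
Choose s = a^p b a^p b. Then s ∈ L (take w = a^p b) and |s| = 2p + 2 ≥ p.
By the pumping lemma, s = xyz for some x, y, z with |xy| ≤ p, |y| ≥ 1, and xy^i z ∈ L for every i ≥ 0.
Since |xy| ≤ p and the first p symbols of s are all a's, y = a^k for some k with 1 ≤ k ≤ p.

Take i = 2: t = xy²z = a^(p + k) b a^p b.
Suppose t = uu for some string u. The string t contains exactly two b's and ends in b, so u contains exactly one b and ends in b; hence u = a^j b for some j, and uu = a^j b a^j b. Comparing with t = a^(p + k) b a^p b forces j = p + k (first block) and j = p (second block), which is impossible since k ≥ 1. So t ∉ L.

This contradicts the pumping lemma, which requires xy^i z ∈ L for all i ≥ 0.
Hence L = {ww : w ∈ {a,b}*} is not regular. ∎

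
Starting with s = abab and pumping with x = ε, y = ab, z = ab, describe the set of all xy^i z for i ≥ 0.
{xy^i z : i ≥ 0} = {(ab)^(i+1) : i ≥ 0} = {ab, abab, ababab, ...}

With x = ε, y = ab, z = ab: Pumping 'ab' gives strings of alternating a's and b's.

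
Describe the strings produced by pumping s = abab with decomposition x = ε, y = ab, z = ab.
{xy^i z : i ≥ 0} = {(ab)^(i+1) : i ≥ 0} = {ab, abab, ababab, ...}

With x = ε, y = ab, z = ab: Pumping 'ab' gives strings of alternating a's and b's.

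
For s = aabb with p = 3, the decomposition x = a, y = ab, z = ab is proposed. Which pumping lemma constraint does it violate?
Violated: xyz = s

The decomposition x = a, y = ab, z = ab for s = aabb with p = 3
violates the constraint: xyz = s

xyz = 'a' + 'ab' + 'ab' = 'aabab' ≠ 'aabb' = s. The decomposition doesn't reconstruct s.

Pumping lemma constraints:
1. xyz = s (decomposition is valid)
2. |xy| ≤ p
3. |y| > 0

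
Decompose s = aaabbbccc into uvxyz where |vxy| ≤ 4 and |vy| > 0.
u='aa', v='a', x='bb', y='b', z='ccc'

For s = aaabbbccc with pumping length p = 4:

One valid decomposition:
- u = 'aa'
- v = 'a'
- x = 'bb'
- y = 'b'
- z = 'ccc'

Verification:
- uvxyz = 'aa' + 'a' + 'bb' + 'b' + 'ccc' = aaabbbccc ✓
- |vxy| = |'abbb'| = 4 ≤ 4 ✓
- |vy| = |'ab'| = 2 > 0 ✓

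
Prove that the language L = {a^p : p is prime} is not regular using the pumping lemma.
Assume for contradiction that L is regular, and let p ≥ 1 be the pumping length given by the pumping lemma.
Choose a prime q with q ≥ p (one exists because there are infinitely many primes) and let s = a^q. Then s ∈ L and |s| = q ≥ p.
By the pumping lemma, s = xyz for some x, y, z with |xy| ≤ p, |y| ≥ 1, and xy^i z ∈ L for every i ≥ 0.
Here y = a^k for some k with 1 ≤ k ≤ p, and xy^i z = a^(q + (i − 1)k) for every i ≥ 0.

Take i = q + 1: |xy^(q+1) z| = q + qk = q(k + 1).
Both factors satisfy q ≥ 2 and k + 1 ≥ 2, so q(k + 1) is composite, and xy^(q+1) z ∉ L.

This contradicts the pumping lemma, which requires xy^i z ∈ L for all i ≥ 0.
Hence L = {a^p : p is prime} is not regular. ∎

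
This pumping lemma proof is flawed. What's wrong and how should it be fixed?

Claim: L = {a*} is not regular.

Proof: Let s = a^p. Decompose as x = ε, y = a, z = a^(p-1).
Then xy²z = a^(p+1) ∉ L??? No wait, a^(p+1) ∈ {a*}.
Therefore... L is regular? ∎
Error: The proof attempts to show a*  is not regular, but a* IS regular!

Correction: a* is a regular language (recognized by a simple DFA with one accepting state and self-loop on 'a'). The pumping lemma can only prove non-regularity, not regularity. For regular languages, pumping always works.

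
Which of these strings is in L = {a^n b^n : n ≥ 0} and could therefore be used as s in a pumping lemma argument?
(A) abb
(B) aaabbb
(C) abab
(B) aaabbb

The pumping lemma is applied to a string s that lies in L, so first check membership of each option:
- (A) abb has 1 a's and 2 b's; 1 ≠ 2, so it is not in L ✗
- (B) aaabbb = a^3 b^3 has equal counts (3 = 3), so it is in L ✓
- (C) abab has an a after a b, so it is not of the form a^n b^n and is not in L ✗

Only (B) aaabbb is in L, so it is the only candidate that could play the role of s.
(In a complete proof one picks s in terms of the pumping length p so that |s| ≥ p is guaranteed; a fixed string like aaabbb illustrates the shape of such an s.)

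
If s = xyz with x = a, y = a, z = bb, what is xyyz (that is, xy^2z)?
aaabb

Given x = 'a', y = 'a', z = 'bb' and i = 2:

xy^2z = x + y·y·...·y (2 times) + z
       = 'a' + 'a'^2 + 'bb'
       = 'a' + 'aa' + 'bb'
       = 'aaabb'

The pumped string is 'aaabb' with length 5.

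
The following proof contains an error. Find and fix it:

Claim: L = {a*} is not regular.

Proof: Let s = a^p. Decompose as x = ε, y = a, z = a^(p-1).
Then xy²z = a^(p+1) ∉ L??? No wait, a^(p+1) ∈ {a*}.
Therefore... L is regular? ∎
Error: The proof attempts to show a*  is not regular, but a* IS regular!

Correction: a* is a regular language (recognized by a simple DFA with one accepting state and self-loop on 'a'). The pumping lemma can only prove non-regularity, not regularity. For regular languages, pumping always works.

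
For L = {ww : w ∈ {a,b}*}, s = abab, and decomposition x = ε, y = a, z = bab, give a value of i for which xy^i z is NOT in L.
i = 0

xy⁰z = ε · ε · bab = bab; bab has odd length 3, so it cannot be written as ww and is not in L.
(Other choices also work, e.g. i = 2, 3; only i = 1 is guaranteed to stay in L since xy¹z = s.)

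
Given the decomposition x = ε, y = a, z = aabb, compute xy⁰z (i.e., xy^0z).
aabb

Given x = '', y = 'a', z = 'aabb' and i = 0:

xy^0z = x + y·y·...·y (0 times) + z
       = '' + 'a'^0 + 'aabb'
       = '' + '' + 'aabb'
       = 'aabb'

The pumped string is 'aabb' with length 4.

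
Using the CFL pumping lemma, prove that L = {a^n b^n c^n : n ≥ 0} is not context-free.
Assume for contradiction that L is context-free, and let p ≥ 1 be the pumping length given by the pumping lemma for CFLs.
Choose s = a^p b^p c^p. Then s ∈ L and |s| = 3p ≥ p.
By the CFL pumping lemma, s = uvxyz for some u, v, x, y, z with |vxy| ≤ p, |vy| ≥ 1, and uv^i xy^i z ∈ L for every i ≥ 0.

Because |vxy| ≤ p, the window vxy cannot contain both an a and a c: any substring of s containing both must include the entire block b^p plus at least one a and one c, so it has length ≥ p + 2 > p.
Hence at least one of the letters a, c does not occur in vy at all.

Take i = 0: the string uxz is obtained from s by deleting |vy| ≥ 1 symbols, so |uxz| = 3p − |vy| < 3p.
But the letter (a or c) that does not occur in vy still occurs exactly p times in uxz. Every string of L with exactly p copies of some letter is a^p b^p c^p, of length 3p. Since |uxz| < 3p, uxz ∉ L.

This contradicts the CFL pumping lemma, which requires uv^i xy^i z ∈ L for all i ≥ 0.
Hence L = {a^n b^n c^n : n ≥ 0} is not context-free. ∎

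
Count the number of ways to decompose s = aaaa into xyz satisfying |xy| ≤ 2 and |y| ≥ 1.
3

For s = 'aaaa' with pumping length p = 2:

Constraints: |xy| ≤ 2, |y| > 0

Valid decompositions (|xy| ≤ p, |y| ≥ 1):
  • x='', y='a', z='aaa'
  • x='a', y='a', z='aa'
  • x='', y='aa', z='aa'

Total count: 3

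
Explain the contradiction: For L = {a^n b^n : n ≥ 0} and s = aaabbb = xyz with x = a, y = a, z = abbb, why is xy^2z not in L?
xy²z = aaaabbb ∉ L

Pumping with i = 2 replaces y = a by y² = aa:
- Original: s = xyz = aaabbb; aaabbb = a^3 b^3 has equal counts (3 = 3), so it is in L
- Pumped: xy²z = a · aa · abbb = aaaabbb
- aaaabbb has 4 a's and 3 b's; 4 ≠ 3, so it is not in L

The pumping lemma would require xy²z ∈ L, so this decomposition yields a contradiction.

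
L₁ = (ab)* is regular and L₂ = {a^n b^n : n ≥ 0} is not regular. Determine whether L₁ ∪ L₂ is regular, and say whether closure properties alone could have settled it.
No — L₁ ∪ L₂ is not regular.

Let U = (ab)* ∪ {a^n b^n}. If U were regular, then U ∩ aa*bb* would be regular (closure under intersection with a regular language). But (ab)* ∩ aa*bb* = {ab} and {a^n b^n} ∩ aa*bb* = {a^n b^n : n ≥ 1}, so U ∩ aa*bb* = {a^n b^n : n ≥ 1}, which is not regular. Hence U is not regular.

Note that the bare facts "L₁ regular, L₂ non-regular" do not settle the question by themselves: the closure of regular languages under ∪, ∩, complement and difference applies only when BOTH operands are regular. With a non-regular operand the result can come out regular or non-regular depending on the specific languages, so one has to work out L₁ ∪ L₂ for this particular pair, as above.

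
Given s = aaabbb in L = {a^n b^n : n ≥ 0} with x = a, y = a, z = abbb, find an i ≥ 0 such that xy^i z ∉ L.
i = 3

xy³z = a · aaa · abbb = aaaaabbb; aaaaabbb has 5 a's and 3 b's; 5 ≠ 3, so it is not in L.
(Other choices also work, e.g. i = 0, 2; only i = 1 is guaranteed to stay in L since xy¹z = s.)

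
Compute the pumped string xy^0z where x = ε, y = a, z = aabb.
aabb

Given x = '', y = 'a', z = 'aabb' and i = 0:

xy^0z = x + y·y·...·y (0 times) + z
       = '' + 'a'^0 + 'aabb'
       = '' + '' + 'aabb'
       = 'aabb'

The pumped string is 'aabb' with length 4.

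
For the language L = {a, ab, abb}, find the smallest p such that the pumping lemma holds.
p = 4

For a finite language L, the pumping lemma holds vacuously if p > max|s| for s ∈ L.

The longest string in L = {a, ab, abb} has length 3.
If p = 4, then no string s ∈ L has |s| ≥ p, so the condition is vacuously true.

The minimum pumping length is p = 4.

Why no smaller p works: for any p ≤ 3, the longest string s ∈ L has |s| = 3 ≥ p, so it would
have to be pumpable; but pumping up (i = 2, 3, ...) produces ever longer strings, which cannot all lie in the
finite language L. So the pumping property fails for every p ≤ 3.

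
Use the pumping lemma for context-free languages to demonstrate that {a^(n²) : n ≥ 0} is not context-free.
Assume for contradiction that L is context-free, and let p ≥ 1 be the pumping length given by the pumping lemma for CFLs.
Choose s = a^(p²). Then s ∈ L and |s| = p² ≥ p.
By the CFL pumping lemma, s = uvxyz for some u, v, x, y, z with |vxy| ≤ p, |vy| ≥ 1, and uv^i xy^i z ∈ L for every i ≥ 0.
All symbols are a's, so only lengths matter: let k = |vy|, with 1 ≤ k ≤ |vxy| ≤ p.

Take i = 2: |uv²xy²z| = p² + k, and p² < p² + k ≤ p² + p < (p + 1)².
So the length lies strictly between consecutive squares and is not a perfect square; uv²xy²z ∉ L.

This contradicts the CFL pumping lemma, which requires uv^i xy^i z ∈ L for all i ≥ 0.
Hence L = {a^(n²) : n ≥ 0} is not context-free. ∎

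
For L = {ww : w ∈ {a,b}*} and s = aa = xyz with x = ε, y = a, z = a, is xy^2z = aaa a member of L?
No

xy²z = ε · aa · a = aaa.
aaa has odd length 3, so it cannot be written as ww and is not in L.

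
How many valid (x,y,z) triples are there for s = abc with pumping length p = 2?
3

For s = 'abc' with pumping length p = 2:

Constraints: |xy| ≤ 2, |y| > 0

Valid decompositions (|xy| ≤ p, |y| ≥ 1):
  • x='', y='a', z='bc'
  • x='a', y='b', z='c'
  • x='', y='ab', z='c'

Total count: 3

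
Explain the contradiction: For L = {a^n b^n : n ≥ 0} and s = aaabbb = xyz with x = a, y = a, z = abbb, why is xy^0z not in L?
xy⁰z = aabbb ∉ L

Pumping with i = 0 replaces y = a by y⁰ = ε:
- Original: s = xyz = aaabbb; aaabbb = a^3 b^3 has equal counts (3 = 3), so it is in L
- Pumped: xy⁰z = a · ε · abbb = aabbb
- aabbb has 2 a's and 3 b's; 2 ≠ 3, so it is not in L

The pumping lemma would require xy⁰z ∈ L, so this decomposition yields a contradiction.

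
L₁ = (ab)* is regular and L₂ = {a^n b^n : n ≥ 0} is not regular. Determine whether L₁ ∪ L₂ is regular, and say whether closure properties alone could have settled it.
No — L₁ ∪ L₂ is not regular.

Let U = (ab)* ∪ {a^n b^n}. If U were regular, then U ∩ aa*bb* would be regular (closure under intersection with a regular language). But (ab)* ∩ aa*bb* = {ab} and {a^n b^n} ∩ aa*bb* = {a^n b^n : n ≥ 1}, so U ∩ aa*bb* = {a^n b^n : n ≥ 1}, which is not regular. Hence U is not regular.

Note that the bare facts "L₁ regular, L₂ non-regular" do not settle the question by themselves: the closure of regular languages under ∪, ∩, complement and difference applies only when BOTH operands are regular. With a non-regular operand the result can come out regular or non-regular depending on the specific languages, so one has to work out L₁ ∪ L₂ for this particular pair, as above.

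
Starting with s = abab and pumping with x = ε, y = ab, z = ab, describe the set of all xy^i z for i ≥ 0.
{xy^i z : i ≥ 0} = {(ab)^(i+1) : i ≥ 0} = {ab, abab, ababab, ...}

With x = ε, y = ab, z = ab: Pumping 'ab' gives strings of alternating a's and b's.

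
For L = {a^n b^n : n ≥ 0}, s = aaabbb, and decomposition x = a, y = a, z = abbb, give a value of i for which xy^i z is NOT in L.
i = 0

xy⁰z = a · ε · abbb = aabbb; aabbb has 2 a's and 3 b's; 2 ≠ 3, so it is not in L.
(Other choices also work, e.g. i = 2, 3; only i = 1 is guaranteed to stay in L since xy¹z = s.)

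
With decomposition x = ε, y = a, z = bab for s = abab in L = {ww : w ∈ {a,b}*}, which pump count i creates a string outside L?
i = 2

xy²z = ε · aa · bab = aabab; aabab has odd length 5, so it cannot be written as ww and is not in L.
(Other choices also work, e.g. i = 0, 3; only i = 1 is guaranteed to stay in L since xy¹z = s.)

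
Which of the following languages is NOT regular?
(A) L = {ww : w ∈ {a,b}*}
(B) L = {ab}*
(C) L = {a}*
(A) {ww : w ∈ {a,b}*}

(A) L = {ww : w ∈ {a,b}*} is NOT regular.

The pumping lemma can be used to prove this:
After pumping, the two halves no longer match

The other languages are regular because they can be recognized by finite automata.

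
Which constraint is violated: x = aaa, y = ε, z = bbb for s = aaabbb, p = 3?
Violated: |y| > 0

The decomposition x = aaa, y = ε, z = bbb for s = aaabbb with p = 3
violates the constraint: |y| > 0

|y| = 0, but the pumping lemma requires |y| > 0 (y must be non-empty).

Pumping lemma constraints:
1. xyz = s (decomposition is valid)
2. |xy| ≤ p
3. |y| > 0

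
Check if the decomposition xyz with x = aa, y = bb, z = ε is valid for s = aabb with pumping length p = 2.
Violated: |xy| ≤ p

The decomposition x = aa, y = bb, z = ε for s = aabb with p = 2
violates the constraint: |xy| ≤ p

|xy| = |aabb| = 4 > 2 = p. The decomposition puts too many characters in xy.

Pumping lemma constraints:
1. xyz = s (decomposition is valid)
2. |xy| ≤ p
3. |y| > 0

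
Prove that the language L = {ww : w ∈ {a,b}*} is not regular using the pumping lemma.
Assume for contradiction that L is regular, and let p ≥ 1 be the pumping length given by the pumping lemma.
Choose s = a^p b a^p b. Then s ∈ L (take w = a^p b) and |s| = 2p + 2 ≥ p.
By the pumping lemma, s = xyz for some x, y, z with |xy| ≤ p, |y| ≥ 1, and xy^i z ∈ L for every i ≥ 0.
Since |xy| ≤ p and the first p symbols of s are all a's, y = a^k for some k with 1 ≤ k ≤ p.

Take i = 2: t = xy²z = a^(p + k) b a^p b.
Suppose t = uu for some string u. The string t contains exactly two b's and ends in b, so u contains exactly one b and ends in b; hence u = a^j b for some j, and uu = a^j b a^j b. Comparing with t = a^(p + k) b a^p b forces j = p + k (first block) and j = p (second block), which is impossible since k ≥ 1. So t ∉ L.

This contradicts the pumping lemma, which requires xy^i z ∈ L for all i ≥ 0.
Hence L = {ww : w ∈ {a,b}*} is not regular. ∎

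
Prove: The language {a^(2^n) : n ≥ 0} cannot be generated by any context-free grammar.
Assume for contradiction that L is context-free, and let p ≥ 1 be the pumping length given by the pumping lemma for CFLs.
Choose s = a^(2^p). Then s ∈ L and |s| = 2^p ≥ p.
By the CFL pumping lemma, s = uvxyz for some u, v, x, y, z with |vxy| ≤ p, |vy| ≥ 1, and uv^i xy^i z ∈ L for every i ≥ 0.
All symbols are a's, so only lengths matter: let k = |vy|, with 1 ≤ k ≤ |vxy| ≤ p < 2^p.

Take i = 2: |uv²xy²z| = 2^p + k, and 2^p < 2^p + k < 2^p + 2^p = 2^(p+1).
So the length lies strictly between consecutive powers of two and is not a power of 2; uv²xy²z ∉ L.

This contradicts the CFL pumping lemma, which requires uv^i xy^i z ∈ L for all i ≥ 0.
Hence L = {a^(2^n) : n ≥ 0} is not context-free. ∎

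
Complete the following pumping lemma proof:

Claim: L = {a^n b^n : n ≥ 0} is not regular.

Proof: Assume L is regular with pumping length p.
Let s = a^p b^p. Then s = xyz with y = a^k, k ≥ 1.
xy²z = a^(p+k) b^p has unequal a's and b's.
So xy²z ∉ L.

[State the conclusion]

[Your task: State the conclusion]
This contradicts the pumping lemma for regular languages,
which guarantees xy^i z ∈ L for all i ≥ 0.

Since our assumption that L is regular leads to a contradiction,
we conclude that L = {a^n b^n : n ≥ 0} is NOT regular. ∎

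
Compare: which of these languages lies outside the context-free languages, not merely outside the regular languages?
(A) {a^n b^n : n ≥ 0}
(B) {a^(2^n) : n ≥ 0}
(B) {a^(2^n) : n ≥ 0}

(B) {a^(2^n) : n ≥ 0} requires the CFL pumping lemma.

- {a^n b^n : n ≥ 0} is context-free (but not regular)
  • Can be shown non-regular with the regular pumping lemma
  • After pumping, the number of a's and b's become unequal

- {a^(2^n) : n ≥ 0} is NOT context-free
  • Requires the CFL pumping lemma to prove
  • Gaps between powers of 2 grow exponentially

The CFL pumping lemma is "stronger" in that it can prove non-membership
in the larger class of context-free languages.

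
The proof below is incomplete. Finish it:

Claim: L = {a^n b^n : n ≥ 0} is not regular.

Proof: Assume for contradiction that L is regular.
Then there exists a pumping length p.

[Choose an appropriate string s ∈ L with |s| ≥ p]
s = a^p b^p

This string is in L (has equal a's and b's) and has length 2p ≥ p.
Any decomposition xyz with |xy| ≤ p means y consists only of a's,
so pumping will unbalance the counts.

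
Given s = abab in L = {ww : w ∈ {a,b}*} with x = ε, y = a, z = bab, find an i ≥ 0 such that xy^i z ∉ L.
i = 3

xy³z = ε · aaa · bab = aaabab; aaabab has length 6; its halves are aaa and bab, which differ, so it is not in L.
(Other choices also work, e.g. i = 0, 2; only i = 1 is guaranteed to stay in L since xy¹z = s.)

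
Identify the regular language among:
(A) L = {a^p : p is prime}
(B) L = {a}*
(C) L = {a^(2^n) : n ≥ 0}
(B) {a}*

(B) L = {a}* is regular.

This can be recognized by a finite automaton (DFA/NFA).
Regular expressions like {a}* define regular languages.

The other choices are not regular:
- {a^p : p is prime}: After pumping, the length becomes composite
- {a^(2^n) : n ≥ 0}: After pumping, length is no longer a power of 2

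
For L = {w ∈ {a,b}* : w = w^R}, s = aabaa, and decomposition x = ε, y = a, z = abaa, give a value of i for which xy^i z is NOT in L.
i = 0

xy⁰z = ε · ε · abaa = abaa; abaa reversed is aaba ≠ abaa, so it is not a palindrome and is not in L.
(Other choices also work, e.g. i = 2, 3; only i = 1 is guaranteed to stay in L since xy¹z = s.)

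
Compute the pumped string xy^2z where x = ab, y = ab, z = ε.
ababab

Given x = 'ab', y = 'ab', z = '' and i = 2:

xy^2z = x + y·y·...·y (2 times) + z
       = 'ab' + 'ab'^2 + ''
       = 'ab' + 'abab' + ''
       = 'ababab'

The pumped string is 'ababab' with length 6.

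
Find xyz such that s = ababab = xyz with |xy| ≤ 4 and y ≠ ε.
x = 'ab', y = 'ab', z = 'ab'

For s = ababab and p = 4, one valid decomposition is:
- x = 'ab' (length 2)
- y = 'ab' (length 2)
- z = 'ab' (length 2)

Verification:
- xyz = 'ab' + 'ab' + 'ab' = ababab ✓
- |xy| = 4 ≤ 4 ✓
- |y| = 2 > 0 ✓

All pumping lemma constraints are satisfied.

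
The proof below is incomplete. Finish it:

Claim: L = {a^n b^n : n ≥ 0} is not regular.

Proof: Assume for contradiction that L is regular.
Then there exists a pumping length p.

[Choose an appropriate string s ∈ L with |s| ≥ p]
s = a^p b^p

This string is in L (has equal a's and b's) and has length 2p ≥ p.
Any decomposition xyz with |xy| ≤ p means y consists only of a's,
so pumping will unbalance the counts.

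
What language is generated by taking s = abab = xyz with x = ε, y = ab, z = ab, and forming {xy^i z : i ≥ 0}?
{xy^i z : i ≥ 0} = {(ab)^(i+1) : i ≥ 0} = {ab, abab, ababab, ...}

With x = ε, y = ab, z = ab: Pumping 'ab' gives strings of alternating a's and b's.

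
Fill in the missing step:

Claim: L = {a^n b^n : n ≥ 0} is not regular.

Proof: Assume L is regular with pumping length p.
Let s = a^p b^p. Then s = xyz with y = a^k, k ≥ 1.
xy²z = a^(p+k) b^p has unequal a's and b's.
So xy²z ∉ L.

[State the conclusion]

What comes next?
This contradicts the pumping lemma for regular languages,
which guarantees xy^i z ∈ L for all i ≥ 0.

Since our assumption that L is regular leads to a contradiction,
we conclude that L = {a^n b^n : n ≥ 0} is NOT regular. ∎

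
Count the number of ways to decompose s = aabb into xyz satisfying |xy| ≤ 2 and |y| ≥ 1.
3

For s = 'aabb' with pumping length p = 2:

Constraints: |xy| ≤ 2, |y| > 0

Valid decompositions (|xy| ≤ p, |y| ≥ 1):
  • x='', y='a', z='abb'
  • x='a', y='a', z='bb'
  • x='', y='aa', z='bb'

Total count: 3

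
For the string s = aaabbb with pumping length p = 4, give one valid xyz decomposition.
x = 'a', y = 'aab', z = 'bb'

For s = aaabbb and p = 4, one valid decomposition is:
- x = 'a' (length 1)
- y = 'aab' (length 3)
- z = 'bb' (length 2)

Verification:
- xyz = 'a' + 'aab' + 'bb' = aaabbb ✓
- |xy| = 4 ≤ 4 ✓
- |y| = 3 > 0 ✓

All pumping lemma constraints are satisfied.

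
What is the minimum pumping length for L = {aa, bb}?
p = 3

For a finite language L, the pumping lemma holds vacuously if p > max|s| for s ∈ L.

The longest string in L = {aa, bb} has length 2.
If p = 3, then no string s ∈ L has |s| ≥ p, so the condition is vacuously true.

The minimum pumping length is p = 3.

Why no smaller p works: for any p ≤ 2, the longest string s ∈ L has |s| = 2 ≥ p, so it would
have to be pumpable; but pumping up (i = 2, 3, ...) produces ever longer strings, which cannot all lie in the
finite language L. So the pumping property fails for every p ≤ 2.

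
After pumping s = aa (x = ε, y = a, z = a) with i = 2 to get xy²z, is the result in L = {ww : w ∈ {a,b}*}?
No

xy²z = ε · aa · a = aaa.
aaa has odd length 3, so it cannot be written as ww and is not in L.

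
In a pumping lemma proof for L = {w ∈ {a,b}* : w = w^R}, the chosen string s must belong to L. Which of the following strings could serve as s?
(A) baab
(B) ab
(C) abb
(A) baab

The pumping lemma is applied to a string s that lies in L, so first check membership of each option:
- (A) baab reversed is baab, the same string, so it is a palindrome and is in L ✓
- (B) ab reversed is ba ≠ ab, so it is not a palindrome and is not in L ✗
- (C) abb reversed is bba ≠ abb, so it is not a palindrome and is not in L ✗

Only (A) baab is in L, so it is the only candidate that could play the role of s.
(In a complete proof one picks s in terms of the pumping length p so that |s| ≥ p is guaranteed; a fixed string like baab illustrates the shape of such an s.)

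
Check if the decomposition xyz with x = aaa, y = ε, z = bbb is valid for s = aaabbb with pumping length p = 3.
Violated: |y| > 0

The decomposition x = aaa, y = ε, z = bbb for s = aaabbb with p = 3
violates the constraint: |y| > 0

|y| = 0, but the pumping lemma requires |y| > 0 (y must be non-empty).

Pumping lemma constraints:
1. xyz = s (decomposition is valid)
2. |xy| ≤ p
3. |y| > 0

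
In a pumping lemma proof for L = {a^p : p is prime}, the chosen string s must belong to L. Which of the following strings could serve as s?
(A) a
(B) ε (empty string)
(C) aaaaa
(C) aaaaa

The pumping lemma is applied to a string s that lies in L, so first check membership of each option:
- (A) a has length 1, which is not prime, so it is not in L ✗
- (B) ε has length 0, which is not prime, so it is not in L ✗
- (C) aaaaa has length 5, which is prime, so it is in L ✓

Only (C) aaaaa is in L, so it is the only candidate that could play the role of s.
(In a complete proof one picks s in terms of the pumping length p so that |s| ≥ p is guaranteed; a fixed string like aaaaa illustrates the shape of such an s.)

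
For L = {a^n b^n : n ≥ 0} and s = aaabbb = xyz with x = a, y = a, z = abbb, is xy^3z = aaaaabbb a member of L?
No

xy³z = a · aaa · abbb = aaaaabbb.
aaaaabbb has 5 a's and 3 b's; 5 ≠ 3, so it is not in L.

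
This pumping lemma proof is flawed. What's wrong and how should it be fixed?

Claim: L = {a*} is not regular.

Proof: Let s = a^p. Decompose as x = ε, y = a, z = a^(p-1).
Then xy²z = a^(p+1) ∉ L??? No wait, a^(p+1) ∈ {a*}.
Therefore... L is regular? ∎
Error: The proof attempts to show a*  is not regular, but a* IS regular!

Correction: a* is a regular language (recognized by a simple DFA with one accepting state and self-loop on 'a'). The pumping lemma can only prove non-regularity, not regularity. For regular languages, pumping always works.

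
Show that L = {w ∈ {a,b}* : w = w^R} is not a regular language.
Assume for contradiction that L is regular, and let p ≥ 1 be the pumping length given by the pumping lemma.
Choose s = a^p b a^p. Then s ∈ L (it reads the same in both directions) and |s| = 2p + 1 ≥ p.
By the pumping lemma, s = xyz for some x, y, z with |xy| ≤ p, |y| ≥ 1, and xy^i z ∈ L for every i ≥ 0.
Since |xy| ≤ p and the first p symbols of s are all a's, y = a^k for some k with 1 ≤ k ≤ p.

Take i = 0: xy⁰z = a^(p − k) b a^p.
Its reversal is a^p b a^(p − k). These differ because the block of a's before the unique b has length p − k in one and p in the other, and p − k ≠ p since k ≥ 1. So xy⁰z is not a palindrome, i.e. xy⁰z ∉ L.

This contradicts the pumping lemma, which requires xy^i z ∈ L for all i ≥ 0.
Hence L = {w ∈ {a,b}* : w = w^R} is not regular. ∎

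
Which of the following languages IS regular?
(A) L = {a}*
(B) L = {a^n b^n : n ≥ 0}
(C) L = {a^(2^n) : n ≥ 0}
(A) {a}*

(A) L = {a}* is regular.

This can be recognized by a finite automaton (DFA/NFA).
Regular expressions like {a}* define regular languages.

The other choices are not regular:
- {a^(2^n) : n ≥ 0}: After pumping, length is no longer a power of 2
- {a^n b^n : n ≥ 0}: After pumping, the number of a's and b's become unequal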